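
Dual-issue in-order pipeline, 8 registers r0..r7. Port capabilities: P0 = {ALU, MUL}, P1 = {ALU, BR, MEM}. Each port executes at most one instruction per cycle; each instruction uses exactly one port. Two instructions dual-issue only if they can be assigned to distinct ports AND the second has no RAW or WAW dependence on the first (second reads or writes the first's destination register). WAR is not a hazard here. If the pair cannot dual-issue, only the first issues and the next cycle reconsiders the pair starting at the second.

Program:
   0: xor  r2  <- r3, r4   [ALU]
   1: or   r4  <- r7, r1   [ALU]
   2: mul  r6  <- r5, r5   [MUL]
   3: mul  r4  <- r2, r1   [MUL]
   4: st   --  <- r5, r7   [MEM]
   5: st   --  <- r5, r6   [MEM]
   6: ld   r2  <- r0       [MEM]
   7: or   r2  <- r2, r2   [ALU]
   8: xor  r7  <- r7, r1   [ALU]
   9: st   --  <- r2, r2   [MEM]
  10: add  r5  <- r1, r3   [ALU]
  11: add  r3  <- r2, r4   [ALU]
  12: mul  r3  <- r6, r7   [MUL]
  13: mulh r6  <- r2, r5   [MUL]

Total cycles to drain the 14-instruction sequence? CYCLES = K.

  cy0 -> i0&i1 (xor.ALU/or.ALU) dual
  cy1 -> i2 (mul.MUL) no-port MUL/MUL
  cy2 -> i3&i4 (mul.MUL/st.MEM) dual
  cy3 -> i5 (st.MEM) no-port MEM/MEM
  cy4 -> i6 (ld.MEM) RAW+WAW r2
  cy5 -> i7&i8 (or.ALU/xor.ALU) dual
  cy6 -> i9&i10 (st.MEM/add.ALU) dual
  cy7 -> i11 (add.ALU) WAW r3
  cy8 -> i12 (mul.MUL) no-port MUL/MUL
  cy9 -> i13 (mulh.MUL) tail

CYCLES = 10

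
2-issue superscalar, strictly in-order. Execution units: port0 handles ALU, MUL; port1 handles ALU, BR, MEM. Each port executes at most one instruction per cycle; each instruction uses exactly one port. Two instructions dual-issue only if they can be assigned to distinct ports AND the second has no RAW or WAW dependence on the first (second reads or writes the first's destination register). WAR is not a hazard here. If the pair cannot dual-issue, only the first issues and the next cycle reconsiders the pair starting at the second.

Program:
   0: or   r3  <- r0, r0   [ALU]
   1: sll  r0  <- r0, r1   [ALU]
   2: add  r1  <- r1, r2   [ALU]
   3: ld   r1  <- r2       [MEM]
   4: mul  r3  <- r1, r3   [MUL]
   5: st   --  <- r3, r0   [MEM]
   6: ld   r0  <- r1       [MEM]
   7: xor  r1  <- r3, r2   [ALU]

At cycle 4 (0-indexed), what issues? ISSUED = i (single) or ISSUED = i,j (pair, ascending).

ISSUED = 5

#0 head=0: or/sll i0+i1 pair
#1 head=2: add i2 WAW r1
#2 head=3: ld i3 RAW r1
#3 head=4: mul i4 RAW r3
#4 head=5: st i5 no-port MEM/MEM
#5 head=6: ld/xor i6+i7 pair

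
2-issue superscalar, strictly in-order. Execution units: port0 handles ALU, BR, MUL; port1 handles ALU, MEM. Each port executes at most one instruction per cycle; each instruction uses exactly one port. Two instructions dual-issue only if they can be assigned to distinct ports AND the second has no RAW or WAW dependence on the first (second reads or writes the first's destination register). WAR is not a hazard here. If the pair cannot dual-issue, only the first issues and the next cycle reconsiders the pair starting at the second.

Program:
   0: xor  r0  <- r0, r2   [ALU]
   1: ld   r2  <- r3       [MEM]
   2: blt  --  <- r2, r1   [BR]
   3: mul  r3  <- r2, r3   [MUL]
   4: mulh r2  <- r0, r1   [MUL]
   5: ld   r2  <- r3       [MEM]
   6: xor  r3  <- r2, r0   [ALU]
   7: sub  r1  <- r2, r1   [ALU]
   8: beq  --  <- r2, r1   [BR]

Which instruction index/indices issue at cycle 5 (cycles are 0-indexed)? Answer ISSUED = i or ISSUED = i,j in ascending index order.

ISSUED = 6,7

c0: i0,i1 xor.ALU/ld.MEM  pair
c1: i2 blt.BR  no-port BR/MUL
c2: i3 mul.MUL  no-port MUL/MUL
c3: i4 mulh.MUL  WAW r2
c4: i5 ld.MEM  RAW r2
c5: i6,i7 xor.ALU/sub.ALU  pair
c6: i8 beq.BR  tail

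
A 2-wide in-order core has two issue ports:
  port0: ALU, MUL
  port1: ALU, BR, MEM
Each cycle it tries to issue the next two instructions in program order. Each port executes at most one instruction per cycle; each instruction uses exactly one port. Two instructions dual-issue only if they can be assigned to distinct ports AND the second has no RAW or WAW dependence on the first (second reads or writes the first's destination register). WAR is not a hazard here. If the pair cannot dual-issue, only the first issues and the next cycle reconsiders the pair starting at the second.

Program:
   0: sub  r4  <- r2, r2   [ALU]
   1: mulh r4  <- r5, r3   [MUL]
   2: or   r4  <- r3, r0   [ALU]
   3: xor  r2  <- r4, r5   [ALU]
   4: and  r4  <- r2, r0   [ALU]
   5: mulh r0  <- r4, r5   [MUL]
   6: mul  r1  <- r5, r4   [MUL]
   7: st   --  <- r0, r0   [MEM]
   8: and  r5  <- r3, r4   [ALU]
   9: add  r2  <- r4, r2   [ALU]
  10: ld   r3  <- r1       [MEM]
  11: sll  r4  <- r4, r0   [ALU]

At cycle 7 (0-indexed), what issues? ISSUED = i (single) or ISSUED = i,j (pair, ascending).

c0: i0 sub.ALU  WAW r4
c1: i1 mulh.MUL  WAW r4
c2: i2 or.ALU  RAW r4
c3: i3 xor.ALU  RAW r2
c4: i4 and.ALU  RAW r4
c5: i5 mulh.MUL  no-port MUL/MUL
c6: i6+i7 mul.MUL+st.MEM  dual
c7: i8+i9 and.ALU+add.ALU  dual
c8: i10+i11 ld.MEM+sll.ALU  dual

ISSUED = 8,9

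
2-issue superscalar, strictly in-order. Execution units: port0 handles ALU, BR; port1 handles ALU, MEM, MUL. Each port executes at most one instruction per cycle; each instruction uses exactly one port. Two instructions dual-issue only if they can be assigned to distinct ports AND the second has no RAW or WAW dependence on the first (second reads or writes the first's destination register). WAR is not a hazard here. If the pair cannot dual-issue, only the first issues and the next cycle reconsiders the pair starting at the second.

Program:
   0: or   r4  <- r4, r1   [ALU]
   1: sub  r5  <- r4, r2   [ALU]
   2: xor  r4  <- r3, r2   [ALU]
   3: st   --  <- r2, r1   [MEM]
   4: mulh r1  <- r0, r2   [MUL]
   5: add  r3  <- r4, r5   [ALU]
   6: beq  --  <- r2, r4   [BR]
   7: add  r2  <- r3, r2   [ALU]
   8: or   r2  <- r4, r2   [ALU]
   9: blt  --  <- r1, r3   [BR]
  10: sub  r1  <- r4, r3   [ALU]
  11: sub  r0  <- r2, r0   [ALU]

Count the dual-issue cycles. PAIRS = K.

PAIRS = 5

[0] i0  or  -- RAW r4
[1] i1+i2  sub+xor  -- dual
[2] i3  st  -- no-port MEM/MUL
[3] i4+i5  mulh+add  -- dual
[4] i6+i7  beq+add  -- dual
[5] i8+i9  or+blt  -- dual
[6] i10+i11  sub+sub  -- dual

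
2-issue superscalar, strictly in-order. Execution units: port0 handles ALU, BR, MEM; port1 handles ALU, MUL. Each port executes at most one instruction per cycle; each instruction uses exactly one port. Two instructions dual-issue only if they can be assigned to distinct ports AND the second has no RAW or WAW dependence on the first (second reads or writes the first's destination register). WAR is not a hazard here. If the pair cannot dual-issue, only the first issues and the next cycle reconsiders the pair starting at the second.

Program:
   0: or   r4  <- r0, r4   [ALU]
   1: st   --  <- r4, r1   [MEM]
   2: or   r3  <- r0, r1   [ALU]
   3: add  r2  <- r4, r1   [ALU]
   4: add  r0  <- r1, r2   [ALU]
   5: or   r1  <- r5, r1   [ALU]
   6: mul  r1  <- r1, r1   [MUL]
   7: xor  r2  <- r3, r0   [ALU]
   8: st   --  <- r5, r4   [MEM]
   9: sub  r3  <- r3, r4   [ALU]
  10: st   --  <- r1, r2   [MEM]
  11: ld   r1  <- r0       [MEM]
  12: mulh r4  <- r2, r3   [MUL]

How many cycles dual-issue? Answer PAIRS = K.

PAIRS = 5

0. or.ALU @i0  | RAW r4
1. st.MEM or.ALU @i1,i2  | 2-wide
2. add.ALU @i3  | RAW r2
3. add.ALU or.ALU @i4,i5  | 2-wide
4. mul.MUL xor.ALU @i6,i7  | 2-wide
5. st.MEM sub.ALU @i8,i9  | 2-wide
6. st.MEM @i10  | no-port MEM/MEM
7. ld.MEM mulh.MUL @i11,i12  | 2-wide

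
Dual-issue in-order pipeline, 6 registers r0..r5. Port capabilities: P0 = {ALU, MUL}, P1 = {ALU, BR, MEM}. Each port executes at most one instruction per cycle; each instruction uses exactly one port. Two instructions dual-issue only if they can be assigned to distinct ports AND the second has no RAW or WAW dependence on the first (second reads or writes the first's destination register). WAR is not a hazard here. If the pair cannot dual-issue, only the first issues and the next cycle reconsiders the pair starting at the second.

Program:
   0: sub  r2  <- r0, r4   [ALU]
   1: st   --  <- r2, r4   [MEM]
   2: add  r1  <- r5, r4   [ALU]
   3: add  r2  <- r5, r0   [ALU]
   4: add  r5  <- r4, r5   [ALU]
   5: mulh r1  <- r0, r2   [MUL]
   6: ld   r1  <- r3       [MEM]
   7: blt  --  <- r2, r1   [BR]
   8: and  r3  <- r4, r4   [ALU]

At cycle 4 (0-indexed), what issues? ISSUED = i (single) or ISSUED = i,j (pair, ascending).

c0: i0 sub.ALU  RAW r2
c1: i1,i2 st.MEM+add.ALU  2-wide
c2: i3,i4 add.ALU+add.ALU  2-wide
c3: i5 mulh.MUL  WAW r1
c4: i6 ld.MEM  no-port MEM/BR
c5: i7,i8 blt.BR+and.ALU  2-wide

ISSUED = 6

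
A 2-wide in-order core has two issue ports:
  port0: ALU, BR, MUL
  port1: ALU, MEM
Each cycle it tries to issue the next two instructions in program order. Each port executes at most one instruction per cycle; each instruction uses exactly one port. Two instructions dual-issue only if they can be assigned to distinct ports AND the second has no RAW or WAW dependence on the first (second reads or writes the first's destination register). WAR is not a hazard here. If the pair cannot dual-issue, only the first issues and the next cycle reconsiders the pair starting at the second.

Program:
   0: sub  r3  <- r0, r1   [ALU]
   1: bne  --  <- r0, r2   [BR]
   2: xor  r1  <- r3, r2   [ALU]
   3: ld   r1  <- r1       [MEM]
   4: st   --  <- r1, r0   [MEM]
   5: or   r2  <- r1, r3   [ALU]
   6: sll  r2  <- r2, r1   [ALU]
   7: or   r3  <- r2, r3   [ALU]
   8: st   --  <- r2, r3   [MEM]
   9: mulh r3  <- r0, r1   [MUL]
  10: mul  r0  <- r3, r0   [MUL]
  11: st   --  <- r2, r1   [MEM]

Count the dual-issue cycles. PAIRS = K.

[0] i0,i1  sub/bne  -- dual
[1] i2  xor  -- RAW+WAW r1
[2] i3  ld  -- no-port MEM/MEM
[3] i4,i5  st/or  -- dual
[4] i6  sll  -- RAW r2
[5] i7  or  -- RAW r3
[6] i8,i9  st/mulh  -- dual
[7] i10,i11  mul/st  -- dual

PAIRS = 4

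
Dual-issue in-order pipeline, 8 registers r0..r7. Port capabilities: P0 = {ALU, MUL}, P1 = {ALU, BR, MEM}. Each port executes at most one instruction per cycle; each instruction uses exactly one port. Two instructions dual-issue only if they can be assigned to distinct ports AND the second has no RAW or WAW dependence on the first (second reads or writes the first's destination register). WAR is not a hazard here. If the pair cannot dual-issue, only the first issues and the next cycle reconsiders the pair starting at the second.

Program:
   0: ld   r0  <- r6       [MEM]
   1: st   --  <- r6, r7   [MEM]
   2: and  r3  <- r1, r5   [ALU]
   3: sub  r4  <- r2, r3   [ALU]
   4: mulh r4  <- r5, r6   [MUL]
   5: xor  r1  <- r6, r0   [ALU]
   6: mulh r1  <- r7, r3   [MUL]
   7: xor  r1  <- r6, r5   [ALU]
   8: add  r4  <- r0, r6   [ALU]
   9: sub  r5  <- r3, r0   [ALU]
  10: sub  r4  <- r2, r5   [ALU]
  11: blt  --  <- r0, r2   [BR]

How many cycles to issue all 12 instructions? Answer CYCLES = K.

c0: i0 ld  no-port MEM/MEM
c1: i1,i2 st/and  2-wide
c2: i3 sub  WAW r4
c3: i4,i5 mulh/xor  2-wide
c4: i6 mulh  WAW r1
c5: i7,i8 xor/add  2-wide
c6: i9 sub  RAW r5
c7: i10,i11 sub/blt  2-wide

CYCLES = 8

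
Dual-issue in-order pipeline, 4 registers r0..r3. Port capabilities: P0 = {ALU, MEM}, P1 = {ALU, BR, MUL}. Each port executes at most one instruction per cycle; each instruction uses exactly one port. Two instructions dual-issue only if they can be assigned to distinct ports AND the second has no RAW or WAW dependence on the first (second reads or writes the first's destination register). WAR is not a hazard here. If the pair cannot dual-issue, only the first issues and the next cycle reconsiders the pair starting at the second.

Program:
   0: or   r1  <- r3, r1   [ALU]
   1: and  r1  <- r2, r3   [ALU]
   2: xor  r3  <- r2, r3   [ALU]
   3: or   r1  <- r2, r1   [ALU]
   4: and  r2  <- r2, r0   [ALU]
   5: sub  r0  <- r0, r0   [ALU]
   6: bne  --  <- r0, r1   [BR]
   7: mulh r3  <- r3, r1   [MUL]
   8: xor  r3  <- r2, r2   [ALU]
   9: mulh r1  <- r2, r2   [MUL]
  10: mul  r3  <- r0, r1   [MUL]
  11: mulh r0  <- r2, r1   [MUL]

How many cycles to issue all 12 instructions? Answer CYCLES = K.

  cy0 -> i0 (or.ALU) WAW r1
  cy1 -> i1,i2 (and.ALU xor.ALU) 2-wide
  cy2 -> i3,i4 (or.ALU and.ALU) 2-wide
  cy3 -> i5 (sub.ALU) RAW r0
  cy4 -> i6 (bne.BR) no-port BR/MUL
  cy5 -> i7 (mulh.MUL) WAW r3
  cy6 -> i8,i9 (xor.ALU mulh.MUL) 2-wide
  cy7 -> i10 (mul.MUL) no-port MUL/MUL
  cy8 -> i11 (mulh.MUL) tail

CYCLES = 9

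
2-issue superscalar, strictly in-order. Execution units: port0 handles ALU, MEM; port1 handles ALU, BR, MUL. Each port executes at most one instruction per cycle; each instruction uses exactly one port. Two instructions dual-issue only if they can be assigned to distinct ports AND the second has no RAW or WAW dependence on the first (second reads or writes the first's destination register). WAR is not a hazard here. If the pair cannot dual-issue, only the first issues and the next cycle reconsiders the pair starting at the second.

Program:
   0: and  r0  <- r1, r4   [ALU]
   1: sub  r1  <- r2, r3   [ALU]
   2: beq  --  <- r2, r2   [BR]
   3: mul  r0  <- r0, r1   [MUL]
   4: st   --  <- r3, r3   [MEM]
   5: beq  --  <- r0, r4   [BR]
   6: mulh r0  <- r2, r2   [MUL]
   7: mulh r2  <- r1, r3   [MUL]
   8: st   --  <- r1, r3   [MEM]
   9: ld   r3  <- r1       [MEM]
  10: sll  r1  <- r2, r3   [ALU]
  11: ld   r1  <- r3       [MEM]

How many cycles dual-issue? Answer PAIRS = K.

  cy0 -> i0/i1 (and.ALU+sub.ALU) dual
  cy1 -> i2 (beq.BR) no-port BR/MUL
  cy2 -> i3/i4 (mul.MUL+st.MEM) dual
  cy3 -> i5 (beq.BR) no-port BR/MUL
  cy4 -> i6 (mulh.MUL) no-port MUL/MUL
  cy5 -> i7/i8 (mulh.MUL+st.MEM) dual
  cy6 -> i9 (ld.MEM) RAW r3
  cy7 -> i10 (sll.ALU) WAW r1
  cy8 -> i11 (ld.MEM) tail

PAIRS = 3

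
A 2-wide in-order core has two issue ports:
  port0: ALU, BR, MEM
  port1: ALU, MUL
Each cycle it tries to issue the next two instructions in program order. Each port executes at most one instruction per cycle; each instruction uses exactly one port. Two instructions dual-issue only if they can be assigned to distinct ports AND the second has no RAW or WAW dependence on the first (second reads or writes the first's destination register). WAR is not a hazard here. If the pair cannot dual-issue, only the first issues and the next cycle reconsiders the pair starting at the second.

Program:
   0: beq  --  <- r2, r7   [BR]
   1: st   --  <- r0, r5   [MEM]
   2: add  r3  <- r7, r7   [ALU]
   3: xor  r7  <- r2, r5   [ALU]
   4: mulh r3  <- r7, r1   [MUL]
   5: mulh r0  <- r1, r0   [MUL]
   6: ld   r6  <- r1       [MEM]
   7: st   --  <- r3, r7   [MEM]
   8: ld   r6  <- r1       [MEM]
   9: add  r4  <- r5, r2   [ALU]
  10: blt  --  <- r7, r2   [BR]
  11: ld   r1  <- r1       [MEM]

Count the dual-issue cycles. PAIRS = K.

0. beq @i0  | no-port BR/MEM
1. st add @i1+i2  | pair
2. xor @i3  | RAW r7
3. mulh @i4  | no-port MUL/MUL
4. mulh ld @i5+i6  | pair
5. st @i7  | no-port MEM/MEM
6. ld add @i8+i9  | pair
7. blt @i10  | no-port BR/MEM
8. ld @i11  | tail

PAIRS = 3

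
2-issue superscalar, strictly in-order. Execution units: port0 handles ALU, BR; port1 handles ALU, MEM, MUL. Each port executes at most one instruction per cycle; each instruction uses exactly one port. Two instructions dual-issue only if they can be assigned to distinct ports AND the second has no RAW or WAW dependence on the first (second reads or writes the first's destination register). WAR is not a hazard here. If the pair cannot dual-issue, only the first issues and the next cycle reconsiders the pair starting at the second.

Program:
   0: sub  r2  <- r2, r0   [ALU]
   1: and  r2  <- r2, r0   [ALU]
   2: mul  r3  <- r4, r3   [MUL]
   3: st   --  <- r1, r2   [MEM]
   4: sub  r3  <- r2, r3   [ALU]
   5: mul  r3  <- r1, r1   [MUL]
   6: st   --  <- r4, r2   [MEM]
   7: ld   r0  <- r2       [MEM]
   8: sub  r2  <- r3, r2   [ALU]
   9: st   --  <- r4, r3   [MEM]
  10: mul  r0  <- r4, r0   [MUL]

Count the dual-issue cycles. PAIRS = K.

PAIRS = 3

0. sub.ALU @i0  | RAW+WAW r2
1. and.ALU;mul.MUL @i1/i2  | pair
2. st.MEM;sub.ALU @i3/i4  | pair
3. mul.MUL @i5  | no-port MUL/MEM
4. st.MEM @i6  | no-port MEM/MEM
5. ld.MEM;sub.ALU @i7/i8  | pair
6. st.MEM @i9  | no-port MEM/MUL
7. mul.MUL @i10  | tail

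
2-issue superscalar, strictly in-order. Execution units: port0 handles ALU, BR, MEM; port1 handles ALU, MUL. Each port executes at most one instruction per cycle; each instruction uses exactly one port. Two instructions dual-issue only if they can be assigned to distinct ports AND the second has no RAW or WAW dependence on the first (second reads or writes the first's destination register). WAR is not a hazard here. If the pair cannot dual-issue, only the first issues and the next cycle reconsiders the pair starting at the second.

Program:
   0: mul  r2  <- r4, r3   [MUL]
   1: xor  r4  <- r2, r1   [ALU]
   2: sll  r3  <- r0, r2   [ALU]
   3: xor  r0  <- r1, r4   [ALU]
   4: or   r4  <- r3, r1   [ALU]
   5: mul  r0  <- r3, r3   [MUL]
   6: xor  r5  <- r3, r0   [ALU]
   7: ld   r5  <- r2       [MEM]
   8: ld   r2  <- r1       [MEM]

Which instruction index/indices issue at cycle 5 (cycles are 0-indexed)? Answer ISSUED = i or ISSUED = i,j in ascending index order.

c0: i0 mul  RAW r2
c1: i1&i2 xor sll  pair
c2: i3&i4 xor or  pair
c3: i5 mul  RAW r0
c4: i6 xor  WAW r5
c5: i7 ld  no-port MEM/MEM
c6: i8 ld  tail

ISSUED = 7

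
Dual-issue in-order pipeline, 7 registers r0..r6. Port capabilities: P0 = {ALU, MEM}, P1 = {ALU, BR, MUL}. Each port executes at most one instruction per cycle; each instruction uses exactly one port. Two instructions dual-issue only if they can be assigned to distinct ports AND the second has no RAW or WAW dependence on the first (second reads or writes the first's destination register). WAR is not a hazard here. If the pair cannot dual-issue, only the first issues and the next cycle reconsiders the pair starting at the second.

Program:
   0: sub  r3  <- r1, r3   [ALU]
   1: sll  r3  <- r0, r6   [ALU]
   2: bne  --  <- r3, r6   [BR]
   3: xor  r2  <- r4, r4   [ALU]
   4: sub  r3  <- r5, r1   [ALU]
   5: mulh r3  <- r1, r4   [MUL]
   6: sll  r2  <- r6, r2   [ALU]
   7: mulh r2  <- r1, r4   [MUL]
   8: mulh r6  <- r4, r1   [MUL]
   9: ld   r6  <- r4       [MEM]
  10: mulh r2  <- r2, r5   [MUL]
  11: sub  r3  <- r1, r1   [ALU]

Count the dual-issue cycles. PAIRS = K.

PAIRS = 3

0. sub.ALU @i0  | WAW r3
1. sll.ALU @i1  | RAW r3
2. bne.BR/xor.ALU @i2+i3  | 2-wide
3. sub.ALU @i4  | WAW r3
4. mulh.MUL/sll.ALU @i5+i6  | 2-wide
5. mulh.MUL @i7  | no-port MUL/MUL
6. mulh.MUL @i8  | WAW r6
7. ld.MEM/mulh.MUL @i9+i10  | 2-wide
8. sub.ALU @i11  | tail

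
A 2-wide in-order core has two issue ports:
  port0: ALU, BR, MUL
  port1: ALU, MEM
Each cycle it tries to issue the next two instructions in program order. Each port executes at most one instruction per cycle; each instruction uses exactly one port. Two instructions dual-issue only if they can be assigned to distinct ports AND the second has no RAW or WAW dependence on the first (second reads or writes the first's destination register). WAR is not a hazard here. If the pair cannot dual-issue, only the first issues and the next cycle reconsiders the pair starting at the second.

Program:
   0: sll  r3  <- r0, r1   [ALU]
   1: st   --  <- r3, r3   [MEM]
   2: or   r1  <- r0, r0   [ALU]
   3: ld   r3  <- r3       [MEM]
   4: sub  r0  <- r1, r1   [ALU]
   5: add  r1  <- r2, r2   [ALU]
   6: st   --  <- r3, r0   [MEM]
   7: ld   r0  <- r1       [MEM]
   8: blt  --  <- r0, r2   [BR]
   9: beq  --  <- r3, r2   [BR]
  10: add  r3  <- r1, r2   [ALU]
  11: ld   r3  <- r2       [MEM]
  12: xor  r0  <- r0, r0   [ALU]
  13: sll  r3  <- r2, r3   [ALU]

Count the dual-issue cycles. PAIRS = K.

c0: i0 sll.ALU  RAW r3
c1: i1/i2 st.MEM;or.ALU  pair
c2: i3/i4 ld.MEM;sub.ALU  pair
c3: i5/i6 add.ALU;st.MEM  pair
c4: i7 ld.MEM  RAW r0
c5: i8 blt.BR  no-port BR/BR
c6: i9/i10 beq.BR;add.ALU  pair
c7: i11/i12 ld.MEM;xor.ALU  pair
c8: i13 sll.ALU  tail

PAIRS = 5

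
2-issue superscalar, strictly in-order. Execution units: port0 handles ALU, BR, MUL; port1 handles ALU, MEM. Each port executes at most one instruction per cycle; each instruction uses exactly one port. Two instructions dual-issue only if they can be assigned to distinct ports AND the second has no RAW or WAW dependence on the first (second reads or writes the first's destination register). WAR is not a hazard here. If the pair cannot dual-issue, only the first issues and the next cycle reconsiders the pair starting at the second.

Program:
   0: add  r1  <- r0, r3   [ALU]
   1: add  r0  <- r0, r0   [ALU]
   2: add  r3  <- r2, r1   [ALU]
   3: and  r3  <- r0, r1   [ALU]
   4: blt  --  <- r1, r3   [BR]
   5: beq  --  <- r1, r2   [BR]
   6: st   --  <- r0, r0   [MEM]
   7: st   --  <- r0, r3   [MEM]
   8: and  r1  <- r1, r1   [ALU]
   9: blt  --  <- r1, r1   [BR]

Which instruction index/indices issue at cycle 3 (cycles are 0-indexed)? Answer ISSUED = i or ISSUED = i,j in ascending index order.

ISSUED = 4

[0] i0&i1  add add  -- dual
[1] i2  add  -- WAW r3
[2] i3  and  -- RAW r3
[3] i4  blt  -- no-port BR/BR
[4] i5&i6  beq st  -- dual
[5] i7&i8  st and  -- dual
[6] i9  blt  -- tail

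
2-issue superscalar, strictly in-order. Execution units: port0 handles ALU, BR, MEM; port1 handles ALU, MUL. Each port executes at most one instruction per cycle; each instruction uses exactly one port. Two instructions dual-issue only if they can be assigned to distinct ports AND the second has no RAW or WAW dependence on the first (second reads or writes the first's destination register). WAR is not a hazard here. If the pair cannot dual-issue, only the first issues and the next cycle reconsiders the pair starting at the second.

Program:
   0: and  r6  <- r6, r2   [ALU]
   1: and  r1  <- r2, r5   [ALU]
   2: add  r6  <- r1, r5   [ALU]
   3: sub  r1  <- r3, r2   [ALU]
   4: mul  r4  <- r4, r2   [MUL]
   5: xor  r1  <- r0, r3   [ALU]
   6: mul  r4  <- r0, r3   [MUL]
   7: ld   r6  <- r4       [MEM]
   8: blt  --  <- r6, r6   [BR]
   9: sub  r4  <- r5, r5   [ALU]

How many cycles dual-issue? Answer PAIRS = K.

0. and and @i0/i1  | 2-wide
1. add sub @i2/i3  | 2-wide
2. mul xor @i4/i5  | 2-wide
3. mul @i6  | RAW r4
4. ld @i7  | no-port MEM/BR
5. blt sub @i8/i9  | 2-wide

PAIRS = 4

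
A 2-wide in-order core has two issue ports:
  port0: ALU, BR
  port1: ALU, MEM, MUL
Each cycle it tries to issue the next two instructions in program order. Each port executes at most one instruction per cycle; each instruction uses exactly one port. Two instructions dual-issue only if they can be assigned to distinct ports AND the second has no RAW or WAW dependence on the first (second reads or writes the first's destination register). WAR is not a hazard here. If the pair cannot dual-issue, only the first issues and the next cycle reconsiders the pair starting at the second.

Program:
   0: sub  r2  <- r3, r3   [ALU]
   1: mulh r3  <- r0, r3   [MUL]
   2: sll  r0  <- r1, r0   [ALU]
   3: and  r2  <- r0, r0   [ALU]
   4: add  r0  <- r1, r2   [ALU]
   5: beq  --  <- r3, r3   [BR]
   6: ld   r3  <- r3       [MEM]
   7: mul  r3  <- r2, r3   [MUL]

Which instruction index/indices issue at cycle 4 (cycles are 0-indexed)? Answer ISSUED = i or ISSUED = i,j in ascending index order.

ISSUED = 6

c0: i0&i1 sub.ALU/mulh.MUL  2-wide
c1: i2 sll.ALU  RAW r0
c2: i3 and.ALU  RAW r2
c3: i4&i5 add.ALU/beq.BR  2-wide
c4: i6 ld.MEM  no-port MEM/MUL
c5: i7 mul.MUL  tail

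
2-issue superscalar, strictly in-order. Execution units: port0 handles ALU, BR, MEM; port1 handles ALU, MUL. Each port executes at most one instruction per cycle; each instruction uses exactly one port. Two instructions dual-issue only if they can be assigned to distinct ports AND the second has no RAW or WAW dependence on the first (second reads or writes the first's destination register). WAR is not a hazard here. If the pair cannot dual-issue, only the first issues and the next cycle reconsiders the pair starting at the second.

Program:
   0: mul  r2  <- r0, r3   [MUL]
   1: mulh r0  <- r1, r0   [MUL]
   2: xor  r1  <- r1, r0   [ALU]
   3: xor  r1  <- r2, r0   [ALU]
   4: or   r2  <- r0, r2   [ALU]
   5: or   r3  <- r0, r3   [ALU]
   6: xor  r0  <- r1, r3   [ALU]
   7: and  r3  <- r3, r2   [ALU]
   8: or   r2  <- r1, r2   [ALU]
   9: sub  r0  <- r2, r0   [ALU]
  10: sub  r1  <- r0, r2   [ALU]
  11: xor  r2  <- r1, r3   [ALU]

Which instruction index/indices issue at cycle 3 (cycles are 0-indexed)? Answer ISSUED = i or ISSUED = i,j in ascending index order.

#0 head=0: mul.MUL i0 no-port MUL/MUL
#1 head=1: mulh.MUL i1 RAW r0
#2 head=2: xor.ALU i2 WAW r1
#3 head=3: xor.ALU or.ALU i3/i4 pair
#4 head=5: or.ALU i5 RAW r3
#5 head=6: xor.ALU and.ALU i6/i7 pair
#6 head=8: or.ALU i8 RAW r2
#7 head=9: sub.ALU i9 RAW r0
#8 head=10: sub.ALU i10 RAW r1
#9 head=11: xor.ALU i11 tail

ISSUED = 3,4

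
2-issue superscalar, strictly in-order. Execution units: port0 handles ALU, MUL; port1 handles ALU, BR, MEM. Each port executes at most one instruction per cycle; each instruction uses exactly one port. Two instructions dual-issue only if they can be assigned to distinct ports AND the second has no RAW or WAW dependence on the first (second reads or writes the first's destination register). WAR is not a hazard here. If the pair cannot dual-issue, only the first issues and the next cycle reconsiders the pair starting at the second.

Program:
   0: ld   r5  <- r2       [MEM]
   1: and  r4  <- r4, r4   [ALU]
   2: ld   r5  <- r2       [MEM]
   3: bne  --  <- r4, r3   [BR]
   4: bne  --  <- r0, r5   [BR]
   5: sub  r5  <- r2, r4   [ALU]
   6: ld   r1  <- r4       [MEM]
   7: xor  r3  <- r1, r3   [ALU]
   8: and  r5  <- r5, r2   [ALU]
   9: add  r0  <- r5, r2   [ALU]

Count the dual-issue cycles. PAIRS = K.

PAIRS = 3

  cy0 -> i0/i1 (ld.MEM;and.ALU) 2-wide
  cy1 -> i2 (ld.MEM) no-port MEM/BR
  cy2 -> i3 (bne.BR) no-port BR/BR
  cy3 -> i4/i5 (bne.BR;sub.ALU) 2-wide
  cy4 -> i6 (ld.MEM) RAW r1
  cy5 -> i7/i8 (xor.ALU;and.ALU) 2-wide
  cy6 -> i9 (add.ALU) tail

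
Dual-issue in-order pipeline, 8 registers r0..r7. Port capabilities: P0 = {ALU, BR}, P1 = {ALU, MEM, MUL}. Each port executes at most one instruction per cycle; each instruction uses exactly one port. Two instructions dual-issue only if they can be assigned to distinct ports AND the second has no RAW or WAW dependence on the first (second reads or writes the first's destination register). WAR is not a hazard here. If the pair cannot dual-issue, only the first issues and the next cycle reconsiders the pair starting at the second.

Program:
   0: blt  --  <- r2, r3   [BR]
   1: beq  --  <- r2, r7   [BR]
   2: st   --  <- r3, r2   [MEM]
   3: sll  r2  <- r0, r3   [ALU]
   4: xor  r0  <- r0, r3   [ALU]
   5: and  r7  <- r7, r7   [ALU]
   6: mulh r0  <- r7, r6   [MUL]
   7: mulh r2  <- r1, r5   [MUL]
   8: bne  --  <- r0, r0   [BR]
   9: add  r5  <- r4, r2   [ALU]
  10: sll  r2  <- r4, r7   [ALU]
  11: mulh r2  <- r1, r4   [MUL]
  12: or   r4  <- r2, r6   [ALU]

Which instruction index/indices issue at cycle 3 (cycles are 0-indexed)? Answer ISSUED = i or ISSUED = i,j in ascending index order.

c0: i0 blt.BR  no-port BR/BR
c1: i1,i2 beq.BR+st.MEM  pair
c2: i3,i4 sll.ALU+xor.ALU  pair
c3: i5 and.ALU  RAW r7
c4: i6 mulh.MUL  no-port MUL/MUL
c5: i7,i8 mulh.MUL+bne.BR  pair
c6: i9,i10 add.ALU+sll.ALU  pair
c7: i11 mulh.MUL  RAW r2
c8: i12 or.ALU  tail

ISSUED = 5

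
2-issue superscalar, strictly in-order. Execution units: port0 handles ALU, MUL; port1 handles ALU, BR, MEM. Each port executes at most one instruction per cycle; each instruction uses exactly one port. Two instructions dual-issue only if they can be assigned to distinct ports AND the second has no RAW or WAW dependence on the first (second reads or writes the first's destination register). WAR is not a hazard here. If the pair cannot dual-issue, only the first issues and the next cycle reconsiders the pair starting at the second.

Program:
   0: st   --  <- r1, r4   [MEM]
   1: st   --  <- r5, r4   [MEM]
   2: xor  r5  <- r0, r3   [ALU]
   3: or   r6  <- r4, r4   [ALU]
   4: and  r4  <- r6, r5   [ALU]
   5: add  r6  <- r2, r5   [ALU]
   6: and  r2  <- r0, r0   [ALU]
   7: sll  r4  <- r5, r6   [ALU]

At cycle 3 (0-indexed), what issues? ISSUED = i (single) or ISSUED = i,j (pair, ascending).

c0: i0 st.MEM  no-port MEM/MEM
c1: i1&i2 st.MEM/xor.ALU  dual
c2: i3 or.ALU  RAW r6
c3: i4&i5 and.ALU/add.ALU  dual
c4: i6&i7 and.ALU/sll.ALU  dual

ISSUED = 4,5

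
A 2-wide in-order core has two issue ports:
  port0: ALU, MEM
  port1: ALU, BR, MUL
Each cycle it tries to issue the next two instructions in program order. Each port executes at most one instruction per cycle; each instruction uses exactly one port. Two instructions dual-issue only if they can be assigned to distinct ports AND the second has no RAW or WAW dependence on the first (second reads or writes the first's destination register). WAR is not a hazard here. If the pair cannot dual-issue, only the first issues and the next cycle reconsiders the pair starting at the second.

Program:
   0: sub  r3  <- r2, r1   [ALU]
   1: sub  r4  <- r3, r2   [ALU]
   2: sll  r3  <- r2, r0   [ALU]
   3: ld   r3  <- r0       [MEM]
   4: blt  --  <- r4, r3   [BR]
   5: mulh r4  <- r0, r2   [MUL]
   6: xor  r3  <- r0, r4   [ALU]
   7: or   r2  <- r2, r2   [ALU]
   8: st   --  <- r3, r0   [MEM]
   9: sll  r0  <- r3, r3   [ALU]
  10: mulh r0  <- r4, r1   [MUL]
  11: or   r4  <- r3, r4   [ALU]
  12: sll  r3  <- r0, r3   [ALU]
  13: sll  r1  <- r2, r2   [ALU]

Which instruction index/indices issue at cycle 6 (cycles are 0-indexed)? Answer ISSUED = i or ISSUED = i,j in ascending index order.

ISSUED = 8,9

t=0 i0:sub ; RAW r3
t=1 i1&i2:sub/sll ; 2-wide
t=2 i3:ld ; RAW r3
t=3 i4:blt ; no-port BR/MUL
t=4 i5:mulh ; RAW r4
t=5 i6&i7:xor/or ; 2-wide
t=6 i8&i9:st/sll ; 2-wide
t=7 i10&i11:mulh/or ; 2-wide
t=8 i12&i13:sll/sll ; 2-wide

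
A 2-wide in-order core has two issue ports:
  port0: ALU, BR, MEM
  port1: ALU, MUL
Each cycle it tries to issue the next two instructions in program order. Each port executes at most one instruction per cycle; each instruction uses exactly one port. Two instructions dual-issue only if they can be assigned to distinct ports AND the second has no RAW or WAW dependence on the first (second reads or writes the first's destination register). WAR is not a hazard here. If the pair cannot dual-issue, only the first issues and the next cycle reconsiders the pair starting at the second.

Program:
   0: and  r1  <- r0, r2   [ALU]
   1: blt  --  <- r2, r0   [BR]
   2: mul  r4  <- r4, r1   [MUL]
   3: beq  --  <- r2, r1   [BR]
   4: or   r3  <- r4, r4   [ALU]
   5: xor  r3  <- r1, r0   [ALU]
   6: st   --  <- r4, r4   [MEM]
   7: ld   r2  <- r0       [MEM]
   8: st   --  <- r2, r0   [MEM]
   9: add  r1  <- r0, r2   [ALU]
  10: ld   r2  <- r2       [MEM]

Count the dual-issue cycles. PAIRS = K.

  cy0 -> i0,i1 (and.ALU+blt.BR) pair
  cy1 -> i2,i3 (mul.MUL+beq.BR) pair
  cy2 -> i4 (or.ALU) WAW r3
  cy3 -> i5,i6 (xor.ALU+st.MEM) pair
  cy4 -> i7 (ld.MEM) no-port MEM/MEM
  cy5 -> i8,i9 (st.MEM+add.ALU) pair
  cy6 -> i10 (ld.MEM) tail

PAIRS = 4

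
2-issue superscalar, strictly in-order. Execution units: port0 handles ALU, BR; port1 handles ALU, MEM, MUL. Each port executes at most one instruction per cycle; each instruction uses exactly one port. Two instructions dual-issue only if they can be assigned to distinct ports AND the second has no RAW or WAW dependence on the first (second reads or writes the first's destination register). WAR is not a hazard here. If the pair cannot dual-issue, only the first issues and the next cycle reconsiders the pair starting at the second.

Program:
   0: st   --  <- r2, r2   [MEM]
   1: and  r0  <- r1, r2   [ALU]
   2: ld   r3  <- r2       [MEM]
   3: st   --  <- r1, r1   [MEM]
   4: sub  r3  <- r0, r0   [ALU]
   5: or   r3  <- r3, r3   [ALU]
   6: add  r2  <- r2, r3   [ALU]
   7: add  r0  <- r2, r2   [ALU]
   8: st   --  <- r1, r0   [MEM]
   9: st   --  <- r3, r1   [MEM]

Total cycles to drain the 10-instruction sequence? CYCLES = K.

c0: i0,i1 st and  2-wide
c1: i2 ld  no-port MEM/MEM
c2: i3,i4 st sub  2-wide
c3: i5 or  RAW r3
c4: i6 add  RAW r2
c5: i7 add  RAW r0
c6: i8 st  no-port MEM/MEM
c7: i9 st  tail

CYCLES = 8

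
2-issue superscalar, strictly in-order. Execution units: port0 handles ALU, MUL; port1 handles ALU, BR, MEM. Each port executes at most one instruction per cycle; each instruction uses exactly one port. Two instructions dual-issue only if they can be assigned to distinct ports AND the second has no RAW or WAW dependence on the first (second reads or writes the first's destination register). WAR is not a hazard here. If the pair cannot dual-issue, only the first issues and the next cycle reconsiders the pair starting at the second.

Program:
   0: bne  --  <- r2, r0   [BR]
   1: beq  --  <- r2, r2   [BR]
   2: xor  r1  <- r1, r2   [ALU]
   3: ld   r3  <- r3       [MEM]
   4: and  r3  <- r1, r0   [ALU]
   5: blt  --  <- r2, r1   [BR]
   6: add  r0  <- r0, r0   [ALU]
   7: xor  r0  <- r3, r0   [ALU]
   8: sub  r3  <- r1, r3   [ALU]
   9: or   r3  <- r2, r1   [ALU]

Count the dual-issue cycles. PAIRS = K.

0. bne @i0  | no-port BR/BR
1. beq/xor @i1+i2  | dual
2. ld @i3  | WAW r3
3. and/blt @i4+i5  | dual
4. add @i6  | RAW+WAW r0
5. xor/sub @i7+i8  | dual
6. or @i9  | tail

PAIRS = 3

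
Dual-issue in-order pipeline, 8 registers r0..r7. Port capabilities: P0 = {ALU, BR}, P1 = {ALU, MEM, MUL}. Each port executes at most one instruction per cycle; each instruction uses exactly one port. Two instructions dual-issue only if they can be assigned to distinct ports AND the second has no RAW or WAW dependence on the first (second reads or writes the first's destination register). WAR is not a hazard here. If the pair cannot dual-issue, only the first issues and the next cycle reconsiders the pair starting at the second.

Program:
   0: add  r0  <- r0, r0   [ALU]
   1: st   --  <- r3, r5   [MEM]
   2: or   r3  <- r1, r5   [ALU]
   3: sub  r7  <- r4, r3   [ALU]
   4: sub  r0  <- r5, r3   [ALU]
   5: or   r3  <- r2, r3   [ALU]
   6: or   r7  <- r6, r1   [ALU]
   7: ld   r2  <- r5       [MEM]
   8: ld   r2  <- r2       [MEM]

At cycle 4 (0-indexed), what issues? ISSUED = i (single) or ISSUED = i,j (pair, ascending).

0. add st @i0,i1  | pair
1. or @i2  | RAW r3
2. sub sub @i3,i4  | pair
3. or or @i5,i6  | pair
4. ld @i7  | no-port MEM/MEM
5. ld @i8  | tail

ISSUED = 7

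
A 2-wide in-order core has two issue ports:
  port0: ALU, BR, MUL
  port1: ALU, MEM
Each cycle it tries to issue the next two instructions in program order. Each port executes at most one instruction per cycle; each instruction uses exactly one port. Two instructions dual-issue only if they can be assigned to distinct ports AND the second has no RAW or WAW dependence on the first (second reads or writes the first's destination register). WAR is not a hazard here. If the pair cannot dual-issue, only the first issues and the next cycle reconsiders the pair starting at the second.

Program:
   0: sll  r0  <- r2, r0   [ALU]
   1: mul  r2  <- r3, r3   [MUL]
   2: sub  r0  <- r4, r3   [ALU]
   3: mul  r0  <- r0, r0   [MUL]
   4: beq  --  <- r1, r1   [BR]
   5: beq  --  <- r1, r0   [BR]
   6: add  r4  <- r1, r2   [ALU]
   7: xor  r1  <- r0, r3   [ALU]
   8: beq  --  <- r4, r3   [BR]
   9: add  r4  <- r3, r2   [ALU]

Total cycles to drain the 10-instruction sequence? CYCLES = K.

CYCLES = 7

t=0 i0,i1:sll mul ; pair
t=1 i2:sub ; RAW+WAW r0
t=2 i3:mul ; no-port MUL/BR
t=3 i4:beq ; no-port BR/BR
t=4 i5,i6:beq add ; pair
t=5 i7,i8:xor beq ; pair
t=6 i9:add ; tail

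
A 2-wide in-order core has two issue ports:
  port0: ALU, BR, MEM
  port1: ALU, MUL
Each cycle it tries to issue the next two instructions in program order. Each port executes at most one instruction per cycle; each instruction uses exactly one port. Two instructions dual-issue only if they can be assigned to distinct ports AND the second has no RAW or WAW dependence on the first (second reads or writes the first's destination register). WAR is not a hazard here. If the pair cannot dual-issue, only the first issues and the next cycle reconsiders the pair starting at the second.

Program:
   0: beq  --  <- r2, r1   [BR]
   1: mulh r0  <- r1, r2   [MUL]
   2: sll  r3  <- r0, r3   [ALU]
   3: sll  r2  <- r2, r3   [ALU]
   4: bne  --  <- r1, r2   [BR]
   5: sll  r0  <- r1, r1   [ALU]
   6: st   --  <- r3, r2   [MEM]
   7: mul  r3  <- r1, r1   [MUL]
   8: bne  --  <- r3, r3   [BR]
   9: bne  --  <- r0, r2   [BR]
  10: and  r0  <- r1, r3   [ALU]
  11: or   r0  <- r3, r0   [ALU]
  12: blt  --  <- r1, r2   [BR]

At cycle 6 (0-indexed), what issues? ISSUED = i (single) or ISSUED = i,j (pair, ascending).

0. beq.BR mulh.MUL @i0&i1  | dual
1. sll.ALU @i2  | RAW r3
2. sll.ALU @i3  | RAW r2
3. bne.BR sll.ALU @i4&i5  | dual
4. st.MEM mul.MUL @i6&i7  | dual
5. bne.BR @i8  | no-port BR/BR
6. bne.BR and.ALU @i9&i10  | dual
7. or.ALU blt.BR @i11&i12  | dual

ISSUED = 9,10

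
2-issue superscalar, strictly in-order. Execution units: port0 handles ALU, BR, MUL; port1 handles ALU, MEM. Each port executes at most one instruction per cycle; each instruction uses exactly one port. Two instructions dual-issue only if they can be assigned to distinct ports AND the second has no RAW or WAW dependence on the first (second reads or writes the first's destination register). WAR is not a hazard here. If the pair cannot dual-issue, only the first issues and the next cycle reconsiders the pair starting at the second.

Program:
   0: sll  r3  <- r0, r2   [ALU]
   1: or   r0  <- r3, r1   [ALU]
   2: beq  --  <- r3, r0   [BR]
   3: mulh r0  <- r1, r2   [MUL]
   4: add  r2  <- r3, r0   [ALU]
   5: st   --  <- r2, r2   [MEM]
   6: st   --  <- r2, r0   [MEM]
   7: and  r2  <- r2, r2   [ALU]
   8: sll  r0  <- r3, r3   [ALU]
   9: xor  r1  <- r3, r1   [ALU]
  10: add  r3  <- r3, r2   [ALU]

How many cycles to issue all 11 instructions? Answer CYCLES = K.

CYCLES = 9

#0 head=0: sll i0 RAW r3
#1 head=1: or i1 RAW r0
#2 head=2: beq i2 no-port BR/MUL
#3 head=3: mulh i3 RAW r0
#4 head=4: add i4 RAW r2
#5 head=5: st i5 no-port MEM/MEM
#6 head=6: st+and i6+i7 dual
#7 head=8: sll+xor i8+i9 dual
#8 head=10: add i10 tail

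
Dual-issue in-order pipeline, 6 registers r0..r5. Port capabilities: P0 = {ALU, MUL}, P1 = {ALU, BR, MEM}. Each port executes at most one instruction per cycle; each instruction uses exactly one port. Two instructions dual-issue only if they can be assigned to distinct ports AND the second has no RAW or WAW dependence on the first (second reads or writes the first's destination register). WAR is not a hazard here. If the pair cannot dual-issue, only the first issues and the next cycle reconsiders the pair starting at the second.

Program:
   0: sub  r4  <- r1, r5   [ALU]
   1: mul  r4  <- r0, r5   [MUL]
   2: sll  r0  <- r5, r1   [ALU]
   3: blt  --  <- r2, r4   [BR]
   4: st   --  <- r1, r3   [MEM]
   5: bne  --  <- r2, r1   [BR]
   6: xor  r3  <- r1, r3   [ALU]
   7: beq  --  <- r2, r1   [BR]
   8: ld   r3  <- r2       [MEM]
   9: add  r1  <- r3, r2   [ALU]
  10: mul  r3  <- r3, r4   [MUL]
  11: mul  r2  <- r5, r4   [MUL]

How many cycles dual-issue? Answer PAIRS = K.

PAIRS = 3

#0 head=0: sub i0 WAW r4
#1 head=1: mul;sll i1,i2 pair
#2 head=3: blt i3 no-port BR/MEM
#3 head=4: st i4 no-port MEM/BR
#4 head=5: bne;xor i5,i6 pair
#5 head=7: beq i7 no-port BR/MEM
#6 head=8: ld i8 RAW r3
#7 head=9: add;mul i9,i10 pair
#8 head=11: mul i11 tail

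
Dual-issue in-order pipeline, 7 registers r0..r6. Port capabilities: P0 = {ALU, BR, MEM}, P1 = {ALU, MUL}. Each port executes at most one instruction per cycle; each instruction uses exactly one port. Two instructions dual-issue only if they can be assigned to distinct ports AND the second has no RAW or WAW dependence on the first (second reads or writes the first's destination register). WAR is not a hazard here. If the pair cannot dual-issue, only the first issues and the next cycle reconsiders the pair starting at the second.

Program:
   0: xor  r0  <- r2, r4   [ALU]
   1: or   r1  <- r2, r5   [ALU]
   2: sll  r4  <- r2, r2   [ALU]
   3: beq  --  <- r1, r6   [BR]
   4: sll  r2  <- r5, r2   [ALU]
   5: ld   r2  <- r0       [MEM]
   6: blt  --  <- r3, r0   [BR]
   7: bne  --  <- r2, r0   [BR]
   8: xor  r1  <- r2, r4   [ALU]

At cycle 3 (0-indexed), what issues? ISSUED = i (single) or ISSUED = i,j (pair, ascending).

ISSUED = 5

t=0 i0&i1:xor+or ; 2-wide
t=1 i2&i3:sll+beq ; 2-wide
t=2 i4:sll ; WAW r2
t=3 i5:ld ; no-port MEM/BR
t=4 i6:blt ; no-port BR/BR
t=5 i7&i8:bne+xor ; 2-wide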